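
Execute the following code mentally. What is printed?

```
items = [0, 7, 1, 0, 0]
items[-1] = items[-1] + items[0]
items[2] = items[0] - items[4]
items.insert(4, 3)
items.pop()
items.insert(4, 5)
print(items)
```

[0, 7, 0, 0, 5, 3]

items[-1] = items[-1]+items[0] = 0+0 = 0 → [0, 7, 1, 0, 0]
items[2] = items[0]-items[4] = 0-0 = 0 → [0, 7, 0, 0, 0]
insert 3 at 4 → [0, 7, 0, 0, 3, 0]
pop() removes 0 → [0, 7, 0, 0, 3]
insert 5 at 4 → [0, 7, 0, 0, 5, 3]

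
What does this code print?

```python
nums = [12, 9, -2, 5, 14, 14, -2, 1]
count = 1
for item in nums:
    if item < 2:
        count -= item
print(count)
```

item=12: not <2
item=9: not <2
item=-2: <2, count = 1-(-2) = 3
item=5: not <2
item=14: not <2
item=14: not <2
item=-2: <2, count = 3-(-2) = 5
item=1: <2, count = 5-1 = 4

4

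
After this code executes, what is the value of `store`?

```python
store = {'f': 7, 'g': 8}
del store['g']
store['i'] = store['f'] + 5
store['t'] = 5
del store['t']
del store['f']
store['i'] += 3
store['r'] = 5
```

del 'g' → {'f': 7}
store['i'] = store['f']+5 = 12 → {'f': 7, 'i': 12}
store['t'] = 5 → {'f': 7, 'i': 12, 't': 5}
del 't' → {'f': 7, 'i': 12}
del 'f' → {'i': 12}
store['i'] = 12+3 = 15 → {'i': 15}
store['r'] = 5 → {'i': 15, 'r': 5}

{'i': 15, 'r': 5}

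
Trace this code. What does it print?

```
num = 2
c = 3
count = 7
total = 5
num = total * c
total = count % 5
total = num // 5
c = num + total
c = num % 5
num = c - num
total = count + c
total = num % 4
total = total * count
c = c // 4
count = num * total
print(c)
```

0

num = 5*3 = 15
total = 7%5 = 2
total = 15//5 = 3
c = 15+3 = 18
c = 15%5 = 0
num = 0-15 = -15
total = 7+0 = 7
total = (-15)%4 = 1
total = 1*7 = 7
c = 0//4 = 0
count = (-15)*7 = -105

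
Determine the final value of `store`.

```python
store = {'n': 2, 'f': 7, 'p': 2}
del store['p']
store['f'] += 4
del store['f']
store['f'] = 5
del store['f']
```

{'n': 2}

del 'p' → {'n': 2, 'f': 7}
store['f'] = 7+4 = 11 → {'n': 2, 'f': 11}
del 'f' → {'n': 2}
store['f'] = 5 → {'n': 2, 'f': 5}
del 'f' → {'n': 2}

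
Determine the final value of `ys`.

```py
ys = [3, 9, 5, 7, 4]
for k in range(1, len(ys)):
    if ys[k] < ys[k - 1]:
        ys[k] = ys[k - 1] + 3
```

k=1: 9>=3, unchanged → [3, 9, 5, 7, 4]
k=2: 5<9, ys[2] = 9+3 = 12 → [3, 9, 12, 7, 4]
k=3: 7<12, ys[3] = 12+3 = 15 → [3, 9, 12, 15, 4]
k=4: 4<15, ys[4] = 15+3 = 18 → [3, 9, 12, 15, 18]

[3, 9, 12, 15, 18]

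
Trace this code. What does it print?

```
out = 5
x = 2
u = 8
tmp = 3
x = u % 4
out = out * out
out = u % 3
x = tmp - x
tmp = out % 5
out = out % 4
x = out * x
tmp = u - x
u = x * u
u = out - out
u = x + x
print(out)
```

x = 8%4 = 0
out = 5*5 = 25
out = 8%3 = 2
x = 3-0 = 3
tmp = 2%5 = 2
out = 2%4 = 2
x = 2*3 = 6
tmp = 8-6 = 2
u = 6*8 = 48
u = 2-2 = 0
u = 6+6 = 12

2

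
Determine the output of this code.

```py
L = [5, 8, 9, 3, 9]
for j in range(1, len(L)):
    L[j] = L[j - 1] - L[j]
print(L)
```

j=1: L[1] = 5-8 = -3 → [5, -3, 9, 3, 9]
j=2: L[2] = (-3)-9 = -12 → [5, -3, -12, 3, 9]
j=3: L[3] = (-12)-3 = -15 → [5, -3, -12, -15, 9]
j=4: L[4] = (-15)-9 = -24 → [5, -3, -12, -15, -24]

[5, -3, -12, -15, -24]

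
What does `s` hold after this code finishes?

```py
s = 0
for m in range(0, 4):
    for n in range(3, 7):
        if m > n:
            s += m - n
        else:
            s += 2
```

m=0,n=3: not 0>3, s = 0+2 = 2
m=0,n=4: not 0>4, s = 2+2 = 4
m=0,n=5: not 0>5, s = 4+2 = 6
m=0,n=6: not 0>6, s = 6+2 = 8
m=1,n=3: not 1>3, s = 8+2 = 10
m=1,n=4: not 1>4, s = 10+2 = 12
m=1,n=5: not 1>5, s = 12+2 = 14
m=1,n=6: not 1>6, s = 14+2 = 16
m=2,n=3: not 2>3, s = 16+2 = 18
m=2,n=4: not 2>4, s = 18+2 = 20
m=2,n=5: not 2>5, s = 20+2 = 22
m=2,n=6: not 2>6, s = 22+2 = 24
m=3,n=3: not 3>3, s = 24+2 = 26
m=3,n=4: not 3>4, s = 26+2 = 28
m=3,n=5: not 3>5, s = 28+2 = 30
m=3,n=6: not 3>6, s = 30+2 = 32

32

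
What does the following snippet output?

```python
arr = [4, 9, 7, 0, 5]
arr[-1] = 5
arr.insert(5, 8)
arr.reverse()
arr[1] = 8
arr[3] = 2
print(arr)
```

arr[-1] = 5 → [4, 9, 7, 0, 5]
insert 8 at 5 → [4, 9, 7, 0, 5, 8]
reverse → [8, 5, 0, 7, 9, 4]
arr[1] = 8 → [8, 8, 0, 7, 9, 4]
arr[3] = 2 → [8, 8, 0, 2, 9, 4]

[8, 8, 0, 2, 9, 4]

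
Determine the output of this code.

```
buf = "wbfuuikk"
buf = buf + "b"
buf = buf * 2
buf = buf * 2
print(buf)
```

+ 'b' → 'wbfuuikkb'
repeat ×2 → 'wbfuuikkbwbfuuikkb'
repeat ×2 → 'wbfuuikkbwbfuuikkbwbfuuikkbwbfuuikkb'

wbfuuikkbwbfuuikkbwbfuuikkbwbfuuikkb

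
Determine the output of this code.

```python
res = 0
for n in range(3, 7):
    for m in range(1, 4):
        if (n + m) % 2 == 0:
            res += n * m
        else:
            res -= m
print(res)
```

n=3,m=1: even sum, res = 0+3 = 3
n=3,m=2: odd sum, res = 3-2 = 1
n=3,m=3: even sum, res = 1+9 = 10
n=4,m=1: odd sum, res = 10-1 = 9
n=4,m=2: even sum, res = 9+8 = 17
n=4,m=3: odd sum, res = 17-3 = 14
n=5,m=1: even sum, res = 14+5 = 19
n=5,m=2: odd sum, res = 19-2 = 17
n=5,m=3: even sum, res = 17+15 = 32
n=6,m=1: odd sum, res = 32-1 = 31
n=6,m=2: even sum, res = 31+12 = 43
n=6,m=3: odd sum, res = 43-3 = 40

40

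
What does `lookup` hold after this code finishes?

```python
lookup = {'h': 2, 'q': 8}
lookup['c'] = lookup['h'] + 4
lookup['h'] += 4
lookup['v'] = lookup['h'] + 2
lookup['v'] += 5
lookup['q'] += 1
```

lookup['c'] = lookup['h']+4 = 6 → {'h': 2, 'q': 8, 'c': 6}
lookup['h'] = 2+4 = 6 → {'h': 6, 'q': 8, 'c': 6}
lookup['v'] = lookup['h']+2 = 8 → {'h': 6, 'q': 8, 'c': 6, 'v': 8}
lookup['v'] = 8+5 = 13 → {'h': 6, 'q': 8, 'c': 6, 'v': 13}
lookup['q'] = 8+1 = 9 → {'h': 6, 'q': 9, 'c': 6, 'v': 13}

{'h': 6, 'q': 9, 'c': 6, 'v': 13}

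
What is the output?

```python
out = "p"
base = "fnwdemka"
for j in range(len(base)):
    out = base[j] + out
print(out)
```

akmedwnfp

j=0: prepend 'f' → 'fp'
j=1: prepend 'n' → 'nfp'
j=2: prepend 'w' → 'wnfp'
j=3: prepend 'd' → 'dwnfp'
j=4: prepend 'e' → 'edwnfp'
j=5: prepend 'm' → 'medwnfp'
j=6: prepend 'k' → 'kmedwnfp'
j=7: prepend 'a' → 'akmedwnfp'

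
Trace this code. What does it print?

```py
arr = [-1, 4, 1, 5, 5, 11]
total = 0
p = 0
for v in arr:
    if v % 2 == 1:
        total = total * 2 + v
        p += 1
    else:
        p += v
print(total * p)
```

v=-1: odd, total = 0*2+(-1) = -1; p=1
v=4: not odd; p=5
v=1: odd, total = (-1)*2+1 = -1; p=6
v=5: odd, total = (-1)*2+5 = 3; p=7
v=5: odd, total = 3*2+5 = 11; p=8
v=11: odd, total = 11*2+11 = 33; p=9
total*p = 33*9 = 297

297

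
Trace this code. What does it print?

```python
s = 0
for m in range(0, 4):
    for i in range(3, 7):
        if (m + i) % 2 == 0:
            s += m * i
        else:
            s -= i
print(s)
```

16

m=0,i=3: odd sum, s = 0-3 = -3
m=0,i=4: even sum, s = (-3)+0 = -3
m=0,i=5: odd sum, s = (-3)-5 = -8
m=0,i=6: even sum, s = (-8)+0 = -8
m=1,i=3: even sum, s = (-8)+3 = -5
m=1,i=4: odd sum, s = (-5)-4 = -9
m=1,i=5: even sum, s = (-9)+5 = -4
m=1,i=6: odd sum, s = (-4)-6 = -10
m=2,i=3: odd sum, s = (-10)-3 = -13
m=2,i=4: even sum, s = (-13)+8 = -5
m=2,i=5: odd sum, s = (-5)-5 = -10
m=2,i=6: even sum, s = (-10)+12 = 2
m=3,i=3: even sum, s = 2+9 = 11
m=3,i=4: odd sum, s = 11-4 = 7
m=3,i=5: even sum, s = 7+15 = 22
m=3,i=6: odd sum, s = 22-6 = 16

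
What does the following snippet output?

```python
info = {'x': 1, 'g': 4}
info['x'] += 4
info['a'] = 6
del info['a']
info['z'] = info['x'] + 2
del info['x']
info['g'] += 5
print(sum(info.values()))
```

info['x'] = 1+4 = 5 → {'x': 5, 'g': 4}
info['a'] = 6 → {'x': 5, 'g': 4, 'a': 6}
del 'a' → {'x': 5, 'g': 4}
info['z'] = info['x']+2 = 7 → {'x': 5, 'g': 4, 'z': 7}
del 'x' → {'g': 4, 'z': 7}
info['g'] = 4+5 = 9 → {'g': 9, 'z': 7}
sum of values = 16

16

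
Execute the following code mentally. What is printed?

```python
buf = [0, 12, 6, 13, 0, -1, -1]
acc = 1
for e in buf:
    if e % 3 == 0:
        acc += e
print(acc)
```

e=0: %3==0, acc = 1+0 = 1
e=12: %3==0, acc = 1+12 = 13
e=6: %3==0, acc = 13+6 = 19
e=13: not %3==0
e=0: %3==0, acc = 19+0 = 19
e=-1: not %3==0
e=-1: not %3==0

19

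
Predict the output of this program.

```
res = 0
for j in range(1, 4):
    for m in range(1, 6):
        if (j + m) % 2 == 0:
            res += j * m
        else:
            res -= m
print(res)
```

j=1,m=1: even sum, res = 0+1 = 1
j=1,m=2: odd sum, res = 1-2 = -1
j=1,m=3: even sum, res = (-1)+3 = 2
j=1,m=4: odd sum, res = 2-4 = -2
j=1,m=5: even sum, res = (-2)+5 = 3
j=2,m=1: odd sum, res = 3-1 = 2
j=2,m=2: even sum, res = 2+4 = 6
j=2,m=3: odd sum, res = 6-3 = 3
j=2,m=4: even sum, res = 3+8 = 11
j=2,m=5: odd sum, res = 11-5 = 6
j=3,m=1: even sum, res = 6+3 = 9
j=3,m=2: odd sum, res = 9-2 = 7
j=3,m=3: even sum, res = 7+9 = 16
j=3,m=4: odd sum, res = 16-4 = 12
j=3,m=5: even sum, res = 12+15 = 27

27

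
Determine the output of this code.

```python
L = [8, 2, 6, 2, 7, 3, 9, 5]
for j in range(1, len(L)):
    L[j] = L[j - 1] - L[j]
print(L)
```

j=1: L[1] = 8-2 = 6 → [8, 6, 6, 2, 7, 3, 9, 5]
j=2: L[2] = 6-6 = 0 → [8, 6, 0, 2, 7, 3, 9, 5]
j=3: L[3] = 0-2 = -2 → [8, 6, 0, -2, 7, 3, 9, 5]
j=4: L[4] = (-2)-7 = -9 → [8, 6, 0, -2, -9, 3, 9, 5]
j=5: L[5] = (-9)-3 = -12 → [8, 6, 0, -2, -9, -12, 9, 5]
j=6: L[6] = (-12)-9 = -21 → [8, 6, 0, -2, -9, -12, -21, 5]
j=7: L[7] = (-21)-5 = -26 → [8, 6, 0, -2, -9, -12, -21, -26]

[8, 6, 0, -2, -9, -12, -21, -26]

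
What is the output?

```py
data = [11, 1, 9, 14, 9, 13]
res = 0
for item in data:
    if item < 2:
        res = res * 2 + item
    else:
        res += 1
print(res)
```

item=11: not <2, res = 0+1 = 1
item=1: <2, res = 1*2+1 = 3
item=9: not <2, res = 3+1 = 4
item=14: not <2, res = 4+1 = 5
item=9: not <2, res = 5+1 = 6
item=13: not <2, res = 6+1 = 7

7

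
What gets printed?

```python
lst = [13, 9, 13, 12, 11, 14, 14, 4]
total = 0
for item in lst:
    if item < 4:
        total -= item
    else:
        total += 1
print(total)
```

item=13: not <4, total = 0+1 = 1
item=9: not <4, total = 1+1 = 2
item=13: not <4, total = 2+1 = 3
item=12: not <4, total = 3+1 = 4
item=11: not <4, total = 4+1 = 5
item=14: not <4, total = 5+1 = 6
item=14: not <4, total = 6+1 = 7
item=4: not <4, total = 7+1 = 8

8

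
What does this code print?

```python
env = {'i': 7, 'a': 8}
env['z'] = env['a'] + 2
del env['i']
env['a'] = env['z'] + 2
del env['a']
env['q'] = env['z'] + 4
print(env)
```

env['z'] = env['a']+2 = 10 → {'i': 7, 'a': 8, 'z': 10}
del 'i' → {'a': 8, 'z': 10}
env['a'] = env['z']+2 = 12 → {'a': 12, 'z': 10}
del 'a' → {'z': 10}
env['q'] = env['z']+4 = 14 → {'z': 10, 'q': 14}

{'z': 10, 'q': 14}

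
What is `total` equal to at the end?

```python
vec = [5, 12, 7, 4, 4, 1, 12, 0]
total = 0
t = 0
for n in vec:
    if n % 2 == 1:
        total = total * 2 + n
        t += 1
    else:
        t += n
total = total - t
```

n=5: odd, total = 0*2+5 = 5; t=1
n=12: not odd; t=13
n=7: odd, total = 5*2+7 = 17; t=14
n=4: not odd; t=18
n=4: not odd; t=22
n=1: odd, total = 17*2+1 = 35; t=23
n=12: not odd; t=35
n=0: not odd; t=35
total-t = 35-35 = 0

0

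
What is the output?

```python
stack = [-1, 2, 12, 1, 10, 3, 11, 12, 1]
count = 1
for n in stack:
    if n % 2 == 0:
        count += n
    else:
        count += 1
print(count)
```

n=-1: not even, count = 1+1 = 2
n=2: even, count = 2+2 = 4
n=12: even, count = 4+12 = 16
n=1: not even, count = 16+1 = 17
n=10: even, count = 17+10 = 27
n=3: not even, count = 27+1 = 28
n=11: not even, count = 28+1 = 29
n=12: even, count = 29+12 = 41
n=1: not even, count = 41+1 = 42

42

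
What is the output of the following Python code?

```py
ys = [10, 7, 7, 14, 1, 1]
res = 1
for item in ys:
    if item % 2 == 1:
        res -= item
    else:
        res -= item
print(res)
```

-39

item=10: not odd, res = 1-10 = -9
item=7: odd, res = (-9)-7 = -16
item=7: odd, res = (-16)-7 = -23
item=14: not odd, res = (-23)-14 = -37
item=1: odd, res = (-37)-1 = -38
item=1: odd, res = (-38)-1 = -39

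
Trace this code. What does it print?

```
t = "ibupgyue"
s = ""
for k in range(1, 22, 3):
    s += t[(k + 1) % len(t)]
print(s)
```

k=1: add t[2]='u' → 'u'
k=4: add t[5]='y' → 'uy'
k=7: add t[0]='i' → 'uyi'
k=10: add t[3]='p' → 'uyip'
k=13: add t[6]='u' → 'uyipu'
k=16: add t[1]='b' → 'uyipub'
k=19: add t[4]='g' → 'uyipubg'

uyipubg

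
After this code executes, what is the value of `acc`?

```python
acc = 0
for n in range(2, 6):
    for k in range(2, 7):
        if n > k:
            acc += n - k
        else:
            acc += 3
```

52

n=2,k=2: not 2>2, acc = 0+3 = 3
n=2,k=3: not 2>3, acc = 3+3 = 6
n=2,k=4: not 2>4, acc = 6+3 = 9
n=2,k=5: not 2>5, acc = 9+3 = 12
n=2,k=6: not 2>6, acc = 12+3 = 15
n=3,k=2: 3>2, acc = 15+1 = 16
n=3,k=3: not 3>3, acc = 16+3 = 19
n=3,k=4: not 3>4, acc = 19+3 = 22
n=3,k=5: not 3>5, acc = 22+3 = 25
n=3,k=6: not 3>6, acc = 25+3 = 28
n=4,k=2: 4>2, acc = 28+2 = 30
n=4,k=3: 4>3, acc = 30+1 = 31
n=4,k=4: not 4>4, acc = 31+3 = 34
n=4,k=5: not 4>5, acc = 34+3 = 37
n=4,k=6: not 4>6, acc = 37+3 = 40
n=5,k=2: 5>2, acc = 40+3 = 43
n=5,k=3: 5>3, acc = 43+2 = 45
n=5,k=4: 5>4, acc = 45+1 = 46
n=5,k=5: not 5>5, acc = 46+3 = 49
n=5,k=6: not 5>6, acc = 49+3 = 52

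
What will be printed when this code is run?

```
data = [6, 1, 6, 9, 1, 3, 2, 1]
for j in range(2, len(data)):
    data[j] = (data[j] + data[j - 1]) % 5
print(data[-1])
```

j=2: data[2] = (6+1)%5 = 2 → [6, 1, 2, 9, 1, 3, 2, 1]
j=3: data[3] = (9+2)%5 = 1 → [6, 1, 2, 1, 1, 3, 2, 1]
j=4: data[4] = (1+1)%5 = 2 → [6, 1, 2, 1, 2, 3, 2, 1]
j=5: data[5] = (3+2)%5 = 0 → [6, 1, 2, 1, 2, 0, 2, 1]
j=6: data[6] = (2+0)%5 = 2 → [6, 1, 2, 1, 2, 0, 2, 1]
j=7: data[7] = (1+2)%5 = 3 → [6, 1, 2, 1, 2, 0, 2, 3]

3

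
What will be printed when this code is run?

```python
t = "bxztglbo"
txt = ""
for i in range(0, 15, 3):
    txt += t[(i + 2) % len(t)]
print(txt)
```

zlbtb

i=0: add t[2]='z' → 'z'
i=3: add t[5]='l' → 'zl'
i=6: add t[0]='b' → 'zlb'
i=9: add t[3]='t' → 'zlbt'
i=12: add t[6]='b' → 'zlbtb'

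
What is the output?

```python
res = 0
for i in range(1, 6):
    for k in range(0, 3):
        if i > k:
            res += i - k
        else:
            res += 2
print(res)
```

i=1,k=0: 1>0, res = 0+1 = 1
i=1,k=1: not 1>1, res = 1+2 = 3
i=1,k=2: not 1>2, res = 3+2 = 5
i=2,k=0: 2>0, res = 5+2 = 7
i=2,k=1: 2>1, res = 7+1 = 8
i=2,k=2: not 2>2, res = 8+2 = 10
i=3,k=0: 3>0, res = 10+3 = 13
i=3,k=1: 3>1, res = 13+2 = 15
i=3,k=2: 3>2, res = 15+1 = 16
i=4,k=0: 4>0, res = 16+4 = 20
i=4,k=1: 4>1, res = 20+3 = 23
i=4,k=2: 4>2, res = 23+2 = 25
i=5,k=0: 5>0, res = 25+5 = 30
i=5,k=1: 5>1, res = 30+4 = 34
i=5,k=2: 5>2, res = 34+3 = 37

37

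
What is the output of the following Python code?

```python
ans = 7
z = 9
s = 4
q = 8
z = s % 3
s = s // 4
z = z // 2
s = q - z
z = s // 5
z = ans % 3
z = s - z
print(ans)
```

z = 4%3 = 1
s = 4//4 = 1
z = 1//2 = 0
s = 8-0 = 8
z = 8//5 = 1
z = 7%3 = 1
z = 8-1 = 7

7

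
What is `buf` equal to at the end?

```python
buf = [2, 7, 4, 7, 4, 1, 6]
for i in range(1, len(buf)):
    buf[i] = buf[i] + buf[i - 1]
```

i=1: buf[1] = 7+2 = 9 → [2, 9, 4, 7, 4, 1, 6]
i=2: buf[2] = 4+9 = 13 → [2, 9, 13, 7, 4, 1, 6]
i=3: buf[3] = 7+13 = 20 → [2, 9, 13, 20, 4, 1, 6]
i=4: buf[4] = 4+20 = 24 → [2, 9, 13, 20, 24, 1, 6]
i=5: buf[5] = 1+24 = 25 → [2, 9, 13, 20, 24, 25, 6]
i=6: buf[6] = 6+25 = 31 → [2, 9, 13, 20, 24, 25, 31]

[2, 9, 13, 20, 24, 25, 31]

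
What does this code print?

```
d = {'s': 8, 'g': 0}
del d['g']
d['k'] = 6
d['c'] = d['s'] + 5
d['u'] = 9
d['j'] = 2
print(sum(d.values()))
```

del 'g' → {'s': 8}
d['k'] = 6 → {'s': 8, 'k': 6}
d['c'] = d['s']+5 = 13 → {'s': 8, 'k': 6, 'c': 13}
d['u'] = 9 → {'s': 8, 'k': 6, 'c': 13, 'u': 9}
d['j'] = 2 → {'s': 8, 'k': 6, 'c': 13, 'u': 9, 'j': 2}
sum of values = 38

38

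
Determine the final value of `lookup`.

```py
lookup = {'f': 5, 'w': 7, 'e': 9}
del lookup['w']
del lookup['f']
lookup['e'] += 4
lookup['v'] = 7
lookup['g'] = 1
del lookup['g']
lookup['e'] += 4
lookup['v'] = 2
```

del 'w' → {'f': 5, 'e': 9}
del 'f' → {'e': 9}
lookup['e'] = 9+4 = 13 → {'e': 13}
lookup['v'] = 7 → {'e': 13, 'v': 7}
lookup['g'] = 1 → {'e': 13, 'v': 7, 'g': 1}
del 'g' → {'e': 13, 'v': 7}
lookup['e'] = 13+4 = 17 → {'e': 17, 'v': 7}
lookup['v'] = 2 → {'e': 17, 'v': 2}

{'e': 17, 'v': 2}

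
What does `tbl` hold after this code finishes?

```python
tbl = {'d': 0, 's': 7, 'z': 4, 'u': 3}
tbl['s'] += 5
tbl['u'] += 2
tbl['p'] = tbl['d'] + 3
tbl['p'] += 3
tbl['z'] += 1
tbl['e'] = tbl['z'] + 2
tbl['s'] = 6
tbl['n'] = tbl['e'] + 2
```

{'d': 0, 's': 6, 'z': 5, 'u': 5, 'p': 6, 'e': 7, 'n': 9}

tbl['s'] = 7+5 = 12 → {'d': 0, 's': 12, 'z': 4, 'u': 3}
tbl['u'] = 3+2 = 5 → {'d': 0, 's': 12, 'z': 4, 'u': 5}
tbl['p'] = tbl['d']+3 = 3 → {'d': 0, 's': 12, 'z': 4, 'u': 5, 'p': 3}
tbl['p'] = 3+3 = 6 → {'d': 0, 's': 12, 'z': 4, 'u': 5, 'p': 6}
tbl['z'] = 4+1 = 5 → {'d': 0, 's': 12, 'z': 5, 'u': 5, 'p': 6}
tbl['e'] = tbl['z']+2 = 7 → {'d': 0, 's': 12, 'z': 5, 'u': 5, 'p': 6, 'e': 7}
tbl['s'] = 6 → {'d': 0, 's': 6, 'z': 5, 'u': 5, 'p': 6, 'e': 7}
tbl['n'] = tbl['e']+2 = 9 → {'d': 0, 's': 6, 'z': 5, 'u': 5, 'p': 6, 'e': 7, 'n': 9}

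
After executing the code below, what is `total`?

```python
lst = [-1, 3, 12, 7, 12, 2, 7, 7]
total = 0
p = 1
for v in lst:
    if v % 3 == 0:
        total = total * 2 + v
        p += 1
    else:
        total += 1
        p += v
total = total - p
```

35

v=-1: not %3==0, total = 0+1 = 1; p=0
v=3: %3==0, total = 1*2+3 = 5; p=1
v=12: %3==0, total = 5*2+12 = 22; p=2
v=7: not %3==0, total = 22+1 = 23; p=9
v=12: %3==0, total = 23*2+12 = 58; p=10
v=2: not %3==0, total = 58+1 = 59; p=12
v=7: not %3==0, total = 59+1 = 60; p=19
v=7: not %3==0, total = 60+1 = 61; p=26
total-p = 61-26 = 35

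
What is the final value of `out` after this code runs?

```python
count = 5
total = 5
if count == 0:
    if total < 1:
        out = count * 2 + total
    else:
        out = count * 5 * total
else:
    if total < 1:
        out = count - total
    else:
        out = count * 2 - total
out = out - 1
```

4

count=5, total=5
count == 0 is False; total < 1 is False
→ out = count * 2 - total = 5
out = 5-1 = 4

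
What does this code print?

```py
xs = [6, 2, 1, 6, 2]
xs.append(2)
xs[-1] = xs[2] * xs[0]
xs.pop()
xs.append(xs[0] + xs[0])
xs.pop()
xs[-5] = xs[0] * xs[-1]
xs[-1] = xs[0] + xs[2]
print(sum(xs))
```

append 2 → [6, 2, 1, 6, 2, 2]
xs[-1] = xs[2]*xs[0] = 1*6 = 6 → [6, 2, 1, 6, 2, 6]
pop() removes 6 → [6, 2, 1, 6, 2]
append xs[0]+xs[0] = 6+6 = 12 → [6, 2, 1, 6, 2, 12]
pop() removes 12 → [6, 2, 1, 6, 2]
xs[-5] = xs[0]*xs[-1] = 6*2 = 12 → [12, 2, 1, 6, 2]
xs[-1] = xs[0]+xs[2] = 12+1 = 13 → [12, 2, 1, 6, 13]
sum = 34

34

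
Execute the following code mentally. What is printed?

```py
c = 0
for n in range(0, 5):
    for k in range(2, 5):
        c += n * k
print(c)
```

n=0,k=2: c = 0+0 = 0
n=0,k=3: c = 0+0 = 0
n=0,k=4: c = 0+0 = 0
n=1,k=2: c = 0+2 = 2
n=1,k=3: c = 2+3 = 5
n=1,k=4: c = 5+4 = 9
n=2,k=2: c = 9+4 = 13
n=2,k=3: c = 13+6 = 19
n=2,k=4: c = 19+8 = 27
n=3,k=2: c = 27+6 = 33
n=3,k=3: c = 33+9 = 42
n=3,k=4: c = 42+12 = 54
n=4,k=2: c = 54+8 = 62
n=4,k=3: c = 62+12 = 74
n=4,k=4: c = 74+16 = 90

90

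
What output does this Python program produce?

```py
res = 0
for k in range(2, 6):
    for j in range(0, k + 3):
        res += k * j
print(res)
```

k=2,j=0: res = 0+0 = 0
k=2,j=1: res = 0+2 = 2
k=2,j=2: res = 2+4 = 6
k=2,j=3: res = 6+6 = 12
k=2,j=4: res = 12+8 = 20
k=3,j=0: res = 20+0 = 20
k=3,j=1: res = 20+3 = 23
k=3,j=2: res = 23+6 = 29
k=3,j=3: res = 29+9 = 38
k=3,j=4: res = 38+12 = 50
k=3,j=5: res = 50+15 = 65
k=4,j=0: res = 65+0 = 65
k=4,j=1: res = 65+4 = 69
k=4,j=2: res = 69+8 = 77
k=4,j=3: res = 77+12 = 89
k=4,j=4: res = 89+16 = 105
k=4,j=5: res = 105+20 = 125
k=4,j=6: res = 125+24 = 149
k=5,j=0: res = 149+0 = 149
k=5,j=1: res = 149+5 = 154
k=5,j=2: res = 154+10 = 164
k=5,j=3: res = 164+15 = 179
k=5,j=4: res = 179+20 = 199
k=5,j=5: res = 199+25 = 224
k=5,j=6: res = 224+30 = 254
k=5,j=7: res = 254+35 = 289

289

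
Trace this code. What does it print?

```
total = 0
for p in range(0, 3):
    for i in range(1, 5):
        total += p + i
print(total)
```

42

p=0,i=1: total = 0+1 = 1
p=0,i=2: total = 1+2 = 3
p=0,i=3: total = 3+3 = 6
p=0,i=4: total = 6+4 = 10
p=1,i=1: total = 10+2 = 12
p=1,i=2: total = 12+3 = 15
p=1,i=3: total = 15+4 = 19
p=1,i=4: total = 19+5 = 24
p=2,i=1: total = 24+3 = 27
p=2,i=2: total = 27+4 = 31
p=2,i=3: total = 31+5 = 36
p=2,i=4: total = 36+6 = 42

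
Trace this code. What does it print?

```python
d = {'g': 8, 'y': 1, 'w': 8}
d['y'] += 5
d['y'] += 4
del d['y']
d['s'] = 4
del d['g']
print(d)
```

d['y'] = 1+5 = 6 → {'g': 8, 'y': 6, 'w': 8}
d['y'] = 6+4 = 10 → {'g': 8, 'y': 10, 'w': 8}
del 'y' → {'g': 8, 'w': 8}
d['s'] = 4 → {'g': 8, 'w': 8, 's': 4}
del 'g' → {'w': 8, 's': 4}

{'w': 8, 's': 4}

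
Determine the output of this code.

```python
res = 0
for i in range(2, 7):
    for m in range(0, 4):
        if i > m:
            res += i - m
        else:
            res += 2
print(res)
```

57

i=2,m=0: 2>0, res = 0+2 = 2
i=2,m=1: 2>1, res = 2+1 = 3
i=2,m=2: not 2>2, res = 3+2 = 5
i=2,m=3: not 2>3, res = 5+2 = 7
i=3,m=0: 3>0, res = 7+3 = 10
i=3,m=1: 3>1, res = 10+2 = 12
i=3,m=2: 3>2, res = 12+1 = 13
i=3,m=3: not 3>3, res = 13+2 = 15
i=4,m=0: 4>0, res = 15+4 = 19
i=4,m=1: 4>1, res = 19+3 = 22
i=4,m=2: 4>2, res = 22+2 = 24
i=4,m=3: 4>3, res = 24+1 = 25
i=5,m=0: 5>0, res = 25+5 = 30
i=5,m=1: 5>1, res = 30+4 = 34
i=5,m=2: 5>2, res = 34+3 = 37
i=5,m=3: 5>3, res = 37+2 = 39
i=6,m=0: 6>0, res = 39+6 = 45
i=6,m=1: 6>1, res = 45+5 = 50
i=6,m=2: 6>2, res = 50+4 = 54
i=6,m=3: 6>3, res = 54+3 = 57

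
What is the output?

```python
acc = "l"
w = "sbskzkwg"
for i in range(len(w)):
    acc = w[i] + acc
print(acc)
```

i=0: prepend 's' → 'sl'
i=1: prepend 'b' → 'bsl'
i=2: prepend 's' → 'sbsl'
i=3: prepend 'k' → 'ksbsl'
i=4: prepend 'z' → 'zksbsl'
i=5: prepend 'k' → 'kzksbsl'
i=6: prepend 'w' → 'wkzksbsl'
i=7: prepend 'g' → 'gwkzksbsl'

gwkzksbsl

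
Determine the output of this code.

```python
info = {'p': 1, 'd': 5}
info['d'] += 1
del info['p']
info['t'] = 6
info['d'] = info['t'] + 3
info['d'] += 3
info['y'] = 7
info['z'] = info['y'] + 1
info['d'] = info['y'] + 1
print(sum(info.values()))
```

info['d'] = 5+1 = 6 → {'p': 1, 'd': 6}
del 'p' → {'d': 6}
info['t'] = 6 → {'d': 6, 't': 6}
info['d'] = info['t']+3 = 9 → {'d': 9, 't': 6}
info['d'] = 9+3 = 12 → {'d': 12, 't': 6}
info['y'] = 7 → {'d': 12, 't': 6, 'y': 7}
info['z'] = info['y']+1 = 8 → {'d': 12, 't': 6, 'y': 7, 'z': 8}
info['d'] = info['y']+1 = 8 → {'d': 8, 't': 6, 'y': 7, 'z': 8}
sum of values = 29

29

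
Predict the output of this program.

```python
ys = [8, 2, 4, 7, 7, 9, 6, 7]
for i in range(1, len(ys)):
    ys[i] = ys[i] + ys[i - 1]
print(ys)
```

i=1: ys[1] = 2+8 = 10 → [8, 10, 4, 7, 7, 9, 6, 7]
i=2: ys[2] = 4+10 = 14 → [8, 10, 14, 7, 7, 9, 6, 7]
i=3: ys[3] = 7+14 = 21 → [8, 10, 14, 21, 7, 9, 6, 7]
i=4: ys[4] = 7+21 = 28 → [8, 10, 14, 21, 28, 9, 6, 7]
i=5: ys[5] = 9+28 = 37 → [8, 10, 14, 21, 28, 37, 6, 7]
i=6: ys[6] = 6+37 = 43 → [8, 10, 14, 21, 28, 37, 43, 7]
i=7: ys[7] = 7+43 = 50 → [8, 10, 14, 21, 28, 37, 43, 50]

[8, 10, 14, 21, 28, 37, 43, 50]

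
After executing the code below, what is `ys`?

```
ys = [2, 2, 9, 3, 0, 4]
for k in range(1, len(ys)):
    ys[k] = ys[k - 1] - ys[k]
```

[2, 0, -9, -12, -12, -16]

k=1: ys[1] = 2-2 = 0 → [2, 0, 9, 3, 0, 4]
k=2: ys[2] = 0-9 = -9 → [2, 0, -9, 3, 0, 4]
k=3: ys[3] = (-9)-3 = -12 → [2, 0, -9, -12, 0, 4]
k=4: ys[4] = (-12)-0 = -12 → [2, 0, -9, -12, -12, 4]
k=5: ys[5] = (-12)-4 = -16 → [2, 0, -9, -12, -12, -16]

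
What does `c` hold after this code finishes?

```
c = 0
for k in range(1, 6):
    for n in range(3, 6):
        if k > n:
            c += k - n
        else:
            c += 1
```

k=1,n=3: not 1>3, c = 0+1 = 1
k=1,n=4: not 1>4, c = 1+1 = 2
k=1,n=5: not 1>5, c = 2+1 = 3
k=2,n=3: not 2>3, c = 3+1 = 4
k=2,n=4: not 2>4, c = 4+1 = 5
k=2,n=5: not 2>5, c = 5+1 = 6
k=3,n=3: not 3>3, c = 6+1 = 7
k=3,n=4: not 3>4, c = 7+1 = 8
k=3,n=5: not 3>5, c = 8+1 = 9
k=4,n=3: 4>3, c = 9+1 = 10
k=4,n=4: not 4>4, c = 10+1 = 11
k=4,n=5: not 4>5, c = 11+1 = 12
k=5,n=3: 5>3, c = 12+2 = 14
k=5,n=4: 5>4, c = 14+1 = 15
k=5,n=5: not 5>5, c = 15+1 = 16

16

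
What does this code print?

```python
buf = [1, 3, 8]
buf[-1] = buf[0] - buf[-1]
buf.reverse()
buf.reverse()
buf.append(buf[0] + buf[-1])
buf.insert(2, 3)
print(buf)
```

buf[-1] = buf[0]-buf[-1] = 1-8 = -7 → [1, 3, -7]
reverse → [-7, 3, 1]
reverse → [1, 3, -7]
append buf[0]+buf[-1] = 1+(-7) = -6 → [1, 3, -7, -6]
insert 3 at 2 → [1, 3, 3, -7, -6]

[1, 3, 3, -7, -6]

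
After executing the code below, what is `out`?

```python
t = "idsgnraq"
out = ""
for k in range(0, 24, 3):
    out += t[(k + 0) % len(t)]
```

'igadnqsr'

k=0: add t[0]='i' → 'i'
k=3: add t[3]='g' → 'ig'
k=6: add t[6]='a' → 'iga'
k=9: add t[1]='d' → 'igad'
k=12: add t[4]='n' → 'igadn'
k=15: add t[7]='q' → 'igadnq'
k=18: add t[2]='s' → 'igadnqs'
k=21: add t[5]='r' → 'igadnqsr'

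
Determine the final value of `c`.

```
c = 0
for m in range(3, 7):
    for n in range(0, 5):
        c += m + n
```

m=3,n=0: c = 0+3 = 3
m=3,n=1: c = 3+4 = 7
m=3,n=2: c = 7+5 = 12
m=3,n=3: c = 12+6 = 18
m=3,n=4: c = 18+7 = 25
m=4,n=0: c = 25+4 = 29
m=4,n=1: c = 29+5 = 34
m=4,n=2: c = 34+6 = 40
m=4,n=3: c = 40+7 = 47
m=4,n=4: c = 47+8 = 55
m=5,n=0: c = 55+5 = 60
m=5,n=1: c = 60+6 = 66
m=5,n=2: c = 66+7 = 73
m=5,n=3: c = 73+8 = 81
m=5,n=4: c = 81+9 = 90
m=6,n=0: c = 90+6 = 96
m=6,n=1: c = 96+7 = 103
m=6,n=2: c = 103+8 = 111
m=6,n=3: c = 111+9 = 120
m=6,n=4: c = 120+10 = 130

130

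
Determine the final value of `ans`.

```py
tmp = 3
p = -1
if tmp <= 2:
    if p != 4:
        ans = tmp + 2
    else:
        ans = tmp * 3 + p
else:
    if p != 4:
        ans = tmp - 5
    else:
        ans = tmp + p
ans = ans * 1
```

tmp=3, p=-1
tmp <= 2 is False; p != 4 is True
→ ans = tmp - 5 = -2
ans = (-2)*1 = -2

-2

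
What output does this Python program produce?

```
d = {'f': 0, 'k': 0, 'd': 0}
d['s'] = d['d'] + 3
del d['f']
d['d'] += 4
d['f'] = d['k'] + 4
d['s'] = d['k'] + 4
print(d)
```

{'k': 0, 'd': 4, 's': 4, 'f': 4}

d['s'] = d['d']+3 = 3 → {'f': 0, 'k': 0, 'd': 0, 's': 3}
del 'f' → {'k': 0, 'd': 0, 's': 3}
d['d'] = 0+4 = 4 → {'k': 0, 'd': 4, 's': 3}
d['f'] = d['k']+4 = 4 → {'k': 0, 'd': 4, 's': 3, 'f': 4}
d['s'] = d['k']+4 = 4 → {'k': 0, 'd': 4, 's': 4, 'f': 4}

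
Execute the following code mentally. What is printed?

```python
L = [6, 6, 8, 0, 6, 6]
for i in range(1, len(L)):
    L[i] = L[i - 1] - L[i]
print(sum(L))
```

-44

i=1: L[1] = 6-6 = 0 → [6, 0, 8, 0, 6, 6]
i=2: L[2] = 0-8 = -8 → [6, 0, -8, 0, 6, 6]
i=3: L[3] = (-8)-0 = -8 → [6, 0, -8, -8, 6, 6]
i=4: L[4] = (-8)-6 = -14 → [6, 0, -8, -8, -14, 6]
i=5: L[5] = (-14)-6 = -20 → [6, 0, -8, -8, -14, -20]
sum = -44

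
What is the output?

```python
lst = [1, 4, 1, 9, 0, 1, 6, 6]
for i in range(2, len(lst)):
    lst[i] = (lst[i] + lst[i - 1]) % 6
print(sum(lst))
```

i=2: lst[2] = (1+4)%6 = 5 → [1, 4, 5, 9, 0, 1, 6, 6]
i=3: lst[3] = (9+5)%6 = 2 → [1, 4, 5, 2, 0, 1, 6, 6]
i=4: lst[4] = (0+2)%6 = 2 → [1, 4, 5, 2, 2, 1, 6, 6]
i=5: lst[5] = (1+2)%6 = 3 → [1, 4, 5, 2, 2, 3, 6, 6]
i=6: lst[6] = (6+3)%6 = 3 → [1, 4, 5, 2, 2, 3, 3, 6]
i=7: lst[7] = (6+3)%6 = 3 → [1, 4, 5, 2, 2, 3, 3, 3]
sum = 23

23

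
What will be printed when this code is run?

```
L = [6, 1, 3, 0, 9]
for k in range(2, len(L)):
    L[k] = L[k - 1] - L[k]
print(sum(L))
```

-8

k=2: L[2] = 1-3 = -2 → [6, 1, -2, 0, 9]
k=3: L[3] = (-2)-0 = -2 → [6, 1, -2, -2, 9]
k=4: L[4] = (-2)-9 = -11 → [6, 1, -2, -2, -11]
sum = -8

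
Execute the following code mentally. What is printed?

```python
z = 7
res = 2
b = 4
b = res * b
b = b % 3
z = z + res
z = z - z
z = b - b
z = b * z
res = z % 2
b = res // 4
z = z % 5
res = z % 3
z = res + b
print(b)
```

0

b = 2*4 = 8
b = 8%3 = 2
z = 7+2 = 9
z = 9-9 = 0
z = 2-2 = 0
z = 2*0 = 0
res = 0%2 = 0
b = 0//4 = 0
z = 0%5 = 0
res = 0%3 = 0
z = 0+0 = 0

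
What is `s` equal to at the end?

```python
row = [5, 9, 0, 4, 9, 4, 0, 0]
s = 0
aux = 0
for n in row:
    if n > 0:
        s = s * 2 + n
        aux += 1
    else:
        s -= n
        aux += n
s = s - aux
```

n=5: >0, s = 0*2+5 = 5; aux=1
n=9: >0, s = 5*2+9 = 19; aux=2
n=0: not >0, s = 19-0 = 19; aux=2
n=4: >0, s = 19*2+4 = 42; aux=3
n=9: >0, s = 42*2+9 = 93; aux=4
n=4: >0, s = 93*2+4 = 190; aux=5
n=0: not >0, s = 190-0 = 190; aux=5
n=0: not >0, s = 190-0 = 190; aux=5
s-aux = 190-5 = 185

185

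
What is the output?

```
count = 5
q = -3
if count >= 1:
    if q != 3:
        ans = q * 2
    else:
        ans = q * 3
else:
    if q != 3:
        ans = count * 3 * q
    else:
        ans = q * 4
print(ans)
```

-6

count=5, q=-3
count >= 1 is True; q != 3 is True
→ ans = q * 2 = -6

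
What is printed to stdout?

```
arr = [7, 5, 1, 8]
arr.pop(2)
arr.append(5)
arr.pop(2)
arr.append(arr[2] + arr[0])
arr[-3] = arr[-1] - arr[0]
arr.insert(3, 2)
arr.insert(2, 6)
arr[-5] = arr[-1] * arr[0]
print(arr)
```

pop(2) removes 1 → [7, 5, 8]
append 5 → [7, 5, 8, 5]
pop(2) removes 8 → [7, 5, 5]
append arr[2]+arr[0] = 5+7 = 12 → [7, 5, 5, 12]
arr[-3] = arr[-1]-arr[0] = 12-7 = 5 → [7, 5, 5, 12]
insert 2 at 3 → [7, 5, 5, 2, 12]
insert 6 at 2 → [7, 5, 6, 5, 2, 12]
arr[-5] = arr[-1]*arr[0] = 12*7 = 84 → [7, 84, 6, 5, 2, 12]

[7, 84, 6, 5, 2, 12]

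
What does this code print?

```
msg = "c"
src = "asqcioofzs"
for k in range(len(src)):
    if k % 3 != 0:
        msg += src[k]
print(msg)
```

csqiofz

k=0: skip
k=1: add 's' → 'cs'
k=2: add 'q' → 'csq'
k=3: skip
k=4: add 'i' → 'csqi'
k=5: add 'o' → 'csqio'
k=6: skip
k=7: add 'f' → 'csqiof'
k=8: add 'z' → 'csqiofz'
k=9: skip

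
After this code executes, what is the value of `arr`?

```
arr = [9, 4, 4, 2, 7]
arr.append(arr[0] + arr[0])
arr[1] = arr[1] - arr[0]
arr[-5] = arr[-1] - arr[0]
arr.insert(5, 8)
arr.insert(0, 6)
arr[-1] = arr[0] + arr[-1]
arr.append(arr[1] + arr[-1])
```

[6, 9, 9, 4, 2, 7, 8, 24, 33]

append arr[0]+arr[0] = 9+9 = 18 → [9, 4, 4, 2, 7, 18]
arr[1] = arr[1]-arr[0] = 4-9 = -5 → [9, -5, 4, 2, 7, 18]
arr[-5] = arr[-1]-arr[0] = 18-9 = 9 → [9, 9, 4, 2, 7, 18]
insert 8 at 5 → [9, 9, 4, 2, 7, 8, 18]
insert 6 at 0 → [6, 9, 9, 4, 2, 7, 8, 18]
arr[-1] = arr[0]+arr[-1] = 6+18 = 24 → [6, 9, 9, 4, 2, 7, 8, 24]
append arr[1]+arr[-1] = 9+24 = 33 → [6, 9, 9, 4, 2, 7, 8, 24, 33]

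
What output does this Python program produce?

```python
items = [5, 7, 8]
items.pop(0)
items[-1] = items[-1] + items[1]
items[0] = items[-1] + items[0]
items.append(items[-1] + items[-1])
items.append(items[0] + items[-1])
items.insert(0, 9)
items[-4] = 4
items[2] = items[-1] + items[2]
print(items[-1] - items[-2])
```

pop(0) removes 5 → [7, 8]
items[-1] = items[-1]+items[1] = 8+8 = 16 → [7, 16]
items[0] = items[-1]+items[0] = 16+7 = 23 → [23, 16]
append items[-1]+items[-1] = 16+16 = 32 → [23, 16, 32]
append items[0]+items[-1] = 23+32 = 55 → [23, 16, 32, 55]
insert 9 at 0 → [9, 23, 16, 32, 55]
items[-4] = 4 → [9, 4, 16, 32, 55]
items[2] = items[-1]+items[2] = 55+16 = 71 → [9, 4, 71, 32, 55]
items[-1]-items[-2] = 55-32 = 23

23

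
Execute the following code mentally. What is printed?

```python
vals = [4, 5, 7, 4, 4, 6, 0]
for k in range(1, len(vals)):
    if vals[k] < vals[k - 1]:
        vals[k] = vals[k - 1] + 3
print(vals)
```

[4, 5, 7, 10, 13, 16, 19]

k=1: 5>=4, unchanged → [4, 5, 7, 4, 4, 6, 0]
k=2: 7>=5, unchanged → [4, 5, 7, 4, 4, 6, 0]
k=3: 4<7, vals[3] = 7+3 = 10 → [4, 5, 7, 10, 4, 6, 0]
k=4: 4<10, vals[4] = 10+3 = 13 → [4, 5, 7, 10, 13, 6, 0]
k=5: 6<13, vals[5] = 13+3 = 16 → [4, 5, 7, 10, 13, 16, 0]
k=6: 0<16, vals[6] = 16+3 = 19 → [4, 5, 7, 10, 13, 16, 19]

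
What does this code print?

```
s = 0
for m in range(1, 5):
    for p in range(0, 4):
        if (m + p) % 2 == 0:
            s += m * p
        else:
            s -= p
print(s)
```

m=1,p=0: odd sum, s = 0-0 = 0
m=1,p=1: even sum, s = 0+1 = 1
m=1,p=2: odd sum, s = 1-2 = -1
m=1,p=3: even sum, s = (-1)+3 = 2
m=2,p=0: even sum, s = 2+0 = 2
m=2,p=1: odd sum, s = 2-1 = 1
m=2,p=2: even sum, s = 1+4 = 5
m=2,p=3: odd sum, s = 5-3 = 2
m=3,p=0: odd sum, s = 2-0 = 2
m=3,p=1: even sum, s = 2+3 = 5
m=3,p=2: odd sum, s = 5-2 = 3
m=3,p=3: even sum, s = 3+9 = 12
m=4,p=0: even sum, s = 12+0 = 12
m=4,p=1: odd sum, s = 12-1 = 11
m=4,p=2: even sum, s = 11+8 = 19
m=4,p=3: odd sum, s = 19-3 = 16

16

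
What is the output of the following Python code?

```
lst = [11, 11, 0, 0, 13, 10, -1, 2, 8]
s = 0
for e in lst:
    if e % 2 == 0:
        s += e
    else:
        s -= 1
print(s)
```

e=11: not even, s = 0-1 = -1
e=11: not even, s = (-1)-1 = -2
e=0: even, s = (-2)+0 = -2
e=0: even, s = (-2)+0 = -2
e=13: not even, s = (-2)-1 = -3
e=10: even, s = (-3)+10 = 7
e=-1: not even, s = 7-1 = 6
e=2: even, s = 6+2 = 8
e=8: even, s = 8+8 = 16

16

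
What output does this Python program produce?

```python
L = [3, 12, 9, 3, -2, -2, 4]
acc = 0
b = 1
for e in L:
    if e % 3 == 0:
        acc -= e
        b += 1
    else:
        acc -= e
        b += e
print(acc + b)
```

e=3: %3==0, acc = 0-3 = -3; b=2
e=12: %3==0, acc = (-3)-12 = -15; b=3
e=9: %3==0, acc = (-15)-9 = -24; b=4
e=3: %3==0, acc = (-24)-3 = -27; b=5
e=-2: not %3==0, acc = (-27)-(-2) = -25; b=3
e=-2: not %3==0, acc = (-25)-(-2) = -23; b=1
e=4: not %3==0, acc = (-23)-4 = -27; b=5
acc+b = (-27)+5 = -22

-22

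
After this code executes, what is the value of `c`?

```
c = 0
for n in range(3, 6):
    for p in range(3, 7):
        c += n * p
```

216

n=3,p=3: c = 0+9 = 9
n=3,p=4: c = 9+12 = 21
n=3,p=5: c = 21+15 = 36
n=3,p=6: c = 36+18 = 54
n=4,p=3: c = 54+12 = 66
n=4,p=4: c = 66+16 = 82
n=4,p=5: c = 82+20 = 102
n=4,p=6: c = 102+24 = 126
n=5,p=3: c = 126+15 = 141
n=5,p=4: c = 141+20 = 161
n=5,p=5: c = 161+25 = 186
n=5,p=6: c = 186+30 = 216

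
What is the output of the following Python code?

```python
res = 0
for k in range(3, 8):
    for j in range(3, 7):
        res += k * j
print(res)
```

450

k=3,j=3: res = 0+9 = 9
k=3,j=4: res = 9+12 = 21
k=3,j=5: res = 21+15 = 36
k=3,j=6: res = 36+18 = 54
k=4,j=3: res = 54+12 = 66
k=4,j=4: res = 66+16 = 82
k=4,j=5: res = 82+20 = 102
k=4,j=6: res = 102+24 = 126
k=5,j=3: res = 126+15 = 141
k=5,j=4: res = 141+20 = 161
k=5,j=5: res = 161+25 = 186
k=5,j=6: res = 186+30 = 216
k=6,j=3: res = 216+18 = 234
k=6,j=4: res = 234+24 = 258
k=6,j=5: res = 258+30 = 288
k=6,j=6: res = 288+36 = 324
k=7,j=3: res = 324+21 = 345
k=7,j=4: res = 345+28 = 373
k=7,j=5: res = 373+35 = 408
k=7,j=6: res = 408+42 = 450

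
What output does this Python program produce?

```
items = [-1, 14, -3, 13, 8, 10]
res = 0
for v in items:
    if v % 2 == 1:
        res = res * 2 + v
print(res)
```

3

v=-1: odd, res = 0*2+(-1) = -1
v=14: not odd
v=-3: odd, res = (-1)*2+(-3) = -5
v=13: odd, res = (-5)*2+13 = 3
v=8: not odd
v=10: not odd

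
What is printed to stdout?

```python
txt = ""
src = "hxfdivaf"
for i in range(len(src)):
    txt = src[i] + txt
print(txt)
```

favidfxh

i=0: prepend 'h' → 'h'
i=1: prepend 'x' → 'xh'
i=2: prepend 'f' → 'fxh'
i=3: prepend 'd' → 'dfxh'
i=4: prepend 'i' → 'idfxh'
i=5: prepend 'v' → 'vidfxh'
i=6: prepend 'a' → 'avidfxh'
i=7: prepend 'f' → 'favidfxh'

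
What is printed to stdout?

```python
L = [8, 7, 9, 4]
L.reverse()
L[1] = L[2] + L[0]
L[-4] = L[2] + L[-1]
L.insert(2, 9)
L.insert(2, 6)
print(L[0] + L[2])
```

21

reverse → [4, 9, 7, 8]
L[1] = L[2]+L[0] = 7+4 = 11 → [4, 11, 7, 8]
L[-4] = L[2]+L[-1] = 7+8 = 15 → [15, 11, 7, 8]
insert 9 at 2 → [15, 11, 9, 7, 8]
insert 6 at 2 → [15, 11, 6, 9, 7, 8]
L[0]+L[2] = 15+6 = 21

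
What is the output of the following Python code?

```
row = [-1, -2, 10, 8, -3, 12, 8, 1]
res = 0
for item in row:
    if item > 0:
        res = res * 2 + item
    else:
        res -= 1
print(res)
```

item=-1: not >0, res = 0-1 = -1
item=-2: not >0, res = (-1)-1 = -2
item=10: >0, res = (-2)*2+10 = 6
item=8: >0, res = 6*2+8 = 20
item=-3: not >0, res = 20-1 = 19
item=12: >0, res = 19*2+12 = 50
item=8: >0, res = 50*2+8 = 108
item=1: >0, res = 108*2+1 = 217

217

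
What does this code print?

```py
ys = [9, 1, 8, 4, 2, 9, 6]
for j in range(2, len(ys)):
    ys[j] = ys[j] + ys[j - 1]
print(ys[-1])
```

j=2: ys[2] = 8+1 = 9 → [9, 1, 9, 4, 2, 9, 6]
j=3: ys[3] = 4+9 = 13 → [9, 1, 9, 13, 2, 9, 6]
j=4: ys[4] = 2+13 = 15 → [9, 1, 9, 13, 15, 9, 6]
j=5: ys[5] = 9+15 = 24 → [9, 1, 9, 13, 15, 24, 6]
j=6: ys[6] = 6+24 = 30 → [9, 1, 9, 13, 15, 24, 30]

30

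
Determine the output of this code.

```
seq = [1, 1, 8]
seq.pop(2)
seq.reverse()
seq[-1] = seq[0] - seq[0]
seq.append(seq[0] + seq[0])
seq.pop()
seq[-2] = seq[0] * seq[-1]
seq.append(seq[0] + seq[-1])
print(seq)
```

[0, 0, 0]

pop(2) removes 8 → [1, 1]
reverse → [1, 1]
seq[-1] = seq[0]-seq[0] = 1-1 = 0 → [1, 0]
append seq[0]+seq[0] = 1+1 = 2 → [1, 0, 2]
pop() removes 2 → [1, 0]
seq[-2] = seq[0]*seq[-1] = 1*0 = 0 → [0, 0]
append seq[0]+seq[-1] = 0+0 = 0 → [0, 0, 0]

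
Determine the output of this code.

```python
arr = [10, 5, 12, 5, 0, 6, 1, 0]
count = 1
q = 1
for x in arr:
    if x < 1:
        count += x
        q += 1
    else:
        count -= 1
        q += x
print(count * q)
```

-210

x=10: not <1, count = 1-1 = 0; q=11
x=5: not <1, count = 0-1 = -1; q=16
x=12: not <1, count = (-1)-1 = -2; q=28
x=5: not <1, count = (-2)-1 = -3; q=33
x=0: <1, count = (-3)+0 = -3; q=34
x=6: not <1, count = (-3)-1 = -4; q=40
x=1: not <1, count = (-4)-1 = -5; q=41
x=0: <1, count = (-5)+0 = -5; q=42
count*q = (-5)*42 = -210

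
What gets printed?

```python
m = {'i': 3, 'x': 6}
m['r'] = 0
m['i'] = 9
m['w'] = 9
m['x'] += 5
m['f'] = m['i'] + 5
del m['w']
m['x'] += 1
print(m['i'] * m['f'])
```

m['r'] = 0 → {'i': 3, 'x': 6, 'r': 0}
m['i'] = 9 → {'i': 9, 'x': 6, 'r': 0}
m['w'] = 9 → {'i': 9, 'x': 6, 'r': 0, 'w': 9}
m['x'] = 6+5 = 11 → {'i': 9, 'x': 11, 'r': 0, 'w': 9}
m['f'] = m['i']+5 = 14 → {'i': 9, 'x': 11, 'r': 0, 'w': 9, 'f': 14}
del 'w' → {'i': 9, 'x': 11, 'r': 0, 'f': 14}
m['x'] = 11+1 = 12 → {'i': 9, 'x': 12, 'r': 0, 'f': 14}
m['i']*m['f'] = 9*14 = 126

126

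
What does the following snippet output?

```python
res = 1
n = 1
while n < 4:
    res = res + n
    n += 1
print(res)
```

7

n=1: res = 1+1 = 2
n=2: res = 2+2 = 4
n=3: res = 4+3 = 7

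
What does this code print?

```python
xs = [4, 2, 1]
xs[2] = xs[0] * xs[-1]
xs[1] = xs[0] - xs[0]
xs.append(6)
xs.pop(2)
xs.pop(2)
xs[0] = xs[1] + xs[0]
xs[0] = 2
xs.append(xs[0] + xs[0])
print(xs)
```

[2, 0, 4]

xs[2] = xs[0]*xs[-1] = 4*1 = 4 → [4, 2, 4]
xs[1] = xs[0]-xs[0] = 4-4 = 0 → [4, 0, 4]
append 6 → [4, 0, 4, 6]
pop(2) removes 4 → [4, 0, 6]
pop(2) removes 6 → [4, 0]
xs[0] = xs[1]+xs[0] = 0+4 = 4 → [4, 0]
xs[0] = 2 → [2, 0]
append xs[0]+xs[0] = 2+2 = 4 → [2, 0, 4]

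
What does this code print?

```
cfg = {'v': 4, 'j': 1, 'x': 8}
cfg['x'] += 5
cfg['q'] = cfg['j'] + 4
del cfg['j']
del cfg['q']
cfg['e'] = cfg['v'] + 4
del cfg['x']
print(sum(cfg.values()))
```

cfg['x'] = 8+5 = 13 → {'v': 4, 'j': 1, 'x': 13}
cfg['q'] = cfg['j']+4 = 5 → {'v': 4, 'j': 1, 'x': 13, 'q': 5}
del 'j' → {'v': 4, 'x': 13, 'q': 5}
del 'q' → {'v': 4, 'x': 13}
cfg['e'] = cfg['v']+4 = 8 → {'v': 4, 'x': 13, 'e': 8}
del 'x' → {'v': 4, 'e': 8}
sum of values = 12

12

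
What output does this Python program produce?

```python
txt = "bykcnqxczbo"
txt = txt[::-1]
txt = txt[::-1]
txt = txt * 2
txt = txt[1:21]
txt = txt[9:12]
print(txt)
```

oby

reverse → 'obzcxqnckyb'
reverse → 'bykcnqxczbo'
repeat ×2 → 'bykcnqxczbobykcnqxczbo'
slice [1:21] → 'ykcnqxczbobykcnqxczb'
slice [9:12] → 'oby'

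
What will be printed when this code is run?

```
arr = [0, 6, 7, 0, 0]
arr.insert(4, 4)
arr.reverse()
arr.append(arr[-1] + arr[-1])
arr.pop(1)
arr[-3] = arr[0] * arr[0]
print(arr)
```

insert 4 at 4 → [0, 6, 7, 0, 4, 0]
reverse → [0, 4, 0, 7, 6, 0]
append arr[-1]+arr[-1] = 0+0 = 0 → [0, 4, 0, 7, 6, 0, 0]
pop(1) removes 4 → [0, 0, 7, 6, 0, 0]
arr[-3] = arr[0]*arr[0] = 0*0 = 0 → [0, 0, 7, 0, 0, 0]

[0, 0, 7, 0, 0, 0]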